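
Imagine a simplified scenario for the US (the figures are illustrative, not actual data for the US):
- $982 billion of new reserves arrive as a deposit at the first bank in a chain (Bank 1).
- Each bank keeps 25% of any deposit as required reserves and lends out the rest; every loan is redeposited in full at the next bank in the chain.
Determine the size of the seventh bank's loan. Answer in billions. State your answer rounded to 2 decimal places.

Each bank lends a fraction (1 − rr) = 0.7500 of the deposit it receives, so Bank 7 receives 982·0.7500^6 and lends 982·0.7500^7 ≈ 131.0812 billion.

$131.08 billion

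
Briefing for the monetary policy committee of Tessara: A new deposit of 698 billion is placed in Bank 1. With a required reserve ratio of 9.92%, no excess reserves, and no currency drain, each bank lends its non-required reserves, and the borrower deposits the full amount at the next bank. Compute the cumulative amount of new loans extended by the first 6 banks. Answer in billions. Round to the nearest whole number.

2952 billion

Bank i lends (1 − rr)^i of the original deposit: Bank 1 lends 698·0.9008 = 628.7584, Bank 2 lends 698·0.9008² ≈ 566.3856, and so on.
Summing a geometric series: total = 698·[0.9008·(1 − 0.9008^6) / (1 − 0.9008)] ≈ 2951.8581 billion.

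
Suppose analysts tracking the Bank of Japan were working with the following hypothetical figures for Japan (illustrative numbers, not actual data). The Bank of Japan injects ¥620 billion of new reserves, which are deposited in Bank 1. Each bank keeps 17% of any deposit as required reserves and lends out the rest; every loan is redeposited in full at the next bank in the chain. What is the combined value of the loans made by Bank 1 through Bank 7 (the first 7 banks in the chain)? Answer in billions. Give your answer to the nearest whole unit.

¥2206 billion

Bank i lends (1 − rr)^i of the original deposit: Bank 1 lends 620·0.8300 = 514.6000, Bank 2 lends 620·0.8300² = 427.1180, and so on.
Summing a geometric series: total = 620·[0.8300·(1 − 0.8300^7) / (1 − 0.8300)] ≈ 2205.6346 billion.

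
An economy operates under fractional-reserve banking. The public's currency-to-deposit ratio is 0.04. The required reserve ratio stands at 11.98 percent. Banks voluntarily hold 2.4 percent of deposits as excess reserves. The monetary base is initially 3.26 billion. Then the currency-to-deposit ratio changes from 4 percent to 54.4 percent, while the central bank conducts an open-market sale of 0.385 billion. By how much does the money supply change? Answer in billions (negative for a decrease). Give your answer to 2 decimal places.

Before: m₁ = (1 + 0.04) / (0.1198 + 0.024 + 0.04) ≈ 5.6583, MB₁ = 3.26, so M₁ = 5.6583 × 3.26 ≈ 18.4461 billion.
After: m₂ = (1 + 0.544) / (0.1198 + 0.024 + 0.544) ≈ 2.2448, MB₂ = 3.26 − 0.385 = 2.875, so M₂ = 2.2448 × 2.875 = 6.4538 billion.
ΔM = M₂ − M₁ = 6.4538 − 18.4461 = -11.9923 billion.

-11.99 billion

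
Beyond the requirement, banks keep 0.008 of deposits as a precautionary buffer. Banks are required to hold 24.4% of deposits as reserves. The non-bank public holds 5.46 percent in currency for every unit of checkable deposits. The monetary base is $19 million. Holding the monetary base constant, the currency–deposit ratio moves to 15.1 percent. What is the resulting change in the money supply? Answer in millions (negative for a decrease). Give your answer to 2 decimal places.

Initially m₁ = (1 + 0.0546) / (0.244 + 0.008 + 0.0546) ≈ 3.43966, so M₁ = 3.43966 × 19 ≈ 65.3535 million.
After the change m₂ = (1 + 0.151) / (0.244 + 0.008 + 0.151) ≈ 2.85608, so M₂ = 2.85608 × 19 ≈ 54.2655 million.
ΔM = M₂ − M₁ = 54.2655 − 65.3535 = -11.088 million.

-11.09 million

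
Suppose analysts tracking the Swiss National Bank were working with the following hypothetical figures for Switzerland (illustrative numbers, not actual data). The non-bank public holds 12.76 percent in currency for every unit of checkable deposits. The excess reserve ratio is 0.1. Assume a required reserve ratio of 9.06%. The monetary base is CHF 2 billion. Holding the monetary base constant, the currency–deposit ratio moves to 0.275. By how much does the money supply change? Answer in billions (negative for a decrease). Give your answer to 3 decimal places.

Initially m₁ = (1 + 0.1276) / (0.0906 + 0.1 + 0.1276) ≈ 3.54368, so M₁ = 3.54368 × 2 ≈ 7.0874 billion.
After the change m₂ = (1 + 0.275) / (0.0906 + 0.1 + 0.275) ≈ 2.73840, so M₂ = 2.73840 × 2 = 5.4768 billion.
ΔM = M₂ − M₁ = 5.4768 − 7.0874 = -1.6106 billion.

-1.611 billion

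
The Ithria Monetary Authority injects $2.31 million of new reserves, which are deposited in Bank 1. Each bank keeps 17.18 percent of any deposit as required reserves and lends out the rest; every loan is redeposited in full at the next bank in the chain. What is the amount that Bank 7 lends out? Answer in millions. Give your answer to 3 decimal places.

$0.617 million

Each bank lends a fraction (1 − rr) = 0.8282 of the deposit it receives, so Bank 7 receives 2.31·0.8282^6 and lends 2.31·0.8282^7 ≈ 0.6174 million.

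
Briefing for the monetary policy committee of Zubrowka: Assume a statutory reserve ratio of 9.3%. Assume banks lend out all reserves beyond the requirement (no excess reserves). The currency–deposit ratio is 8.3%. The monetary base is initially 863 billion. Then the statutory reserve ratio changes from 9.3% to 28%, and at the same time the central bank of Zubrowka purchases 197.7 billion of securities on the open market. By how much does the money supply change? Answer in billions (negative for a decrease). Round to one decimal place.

-2145.8 billion

Before: m₁ = (1 + 0.083) / (0.093 + 0.083) ≈ 6.153409, MB₁ = 863, so M₁ = 6.153409 × 863 ≈ 5310.392 billion.
After: m₂ = (1 + 0.083) / (0.28 + 0.083) ≈ 2.983471, MB₂ = 863 + 197.7 = 1060.7, so M₂ = 2.983471 × 1060.7 ≈ 3164.5677 billion.
ΔM = M₂ − M₁ = 3164.5677 − 5310.392 = -2145.8243 billion.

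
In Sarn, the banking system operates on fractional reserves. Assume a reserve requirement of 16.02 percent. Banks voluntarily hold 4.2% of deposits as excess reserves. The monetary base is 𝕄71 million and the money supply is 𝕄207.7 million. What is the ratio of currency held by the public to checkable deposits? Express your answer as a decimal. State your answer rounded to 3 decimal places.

0.212

Using m = M/MB = 207.7/71 ≈ 2.925352. From m = (1 + c)/(c + rr + e), rearranging gives 1 + c = m·(c + rr + e), so c·(1 − m) = m·(rr + e) − 1.
Hence c = [m·(rr + e) − 1]/(1 − m) = [2.925352 × (0.1602 + 0.042) − 1] / (1 − 2.925352) ≈ 0.212166.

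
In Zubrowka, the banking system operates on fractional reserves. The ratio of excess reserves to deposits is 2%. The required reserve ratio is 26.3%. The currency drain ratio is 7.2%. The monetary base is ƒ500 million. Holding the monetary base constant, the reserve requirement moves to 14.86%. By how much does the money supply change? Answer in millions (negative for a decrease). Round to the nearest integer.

Initially m₁ = (1 + 0.072) / (0.263 + 0.02 + 0.072) ≈ 3.0197, so M₁ = 3.0197 × 500 = 1509.85 million.
After the change m₂ = (1 + 0.072) / (0.1486 + 0.02 + 0.072) ≈ 4.4555, so M₂ = 4.4555 × 500 = 2227.75 million.
ΔM = M₂ − M₁ = 2227.75 − 1509.85 = 717.9 million.

ƒ718 million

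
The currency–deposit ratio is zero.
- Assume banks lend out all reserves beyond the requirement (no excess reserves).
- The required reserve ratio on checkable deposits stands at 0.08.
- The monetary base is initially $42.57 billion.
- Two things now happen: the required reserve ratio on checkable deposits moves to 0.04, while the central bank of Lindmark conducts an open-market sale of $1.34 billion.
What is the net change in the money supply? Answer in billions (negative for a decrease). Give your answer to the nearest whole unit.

Before: m₁ = 1 / (0.08) = 12.5, MB₁ = 42.57, so M₁ = 12.5 × 42.57 = 532.125 billion.
After: m₂ = 1 / (0.04) = 25, MB₂ = 42.57 − 1.34 = 41.23, so M₂ = 25 × 41.23 = 1030.75 billion.
ΔM = M₂ − M₁ = 1030.75 − 532.125 = 498.625 billion.

$499 billion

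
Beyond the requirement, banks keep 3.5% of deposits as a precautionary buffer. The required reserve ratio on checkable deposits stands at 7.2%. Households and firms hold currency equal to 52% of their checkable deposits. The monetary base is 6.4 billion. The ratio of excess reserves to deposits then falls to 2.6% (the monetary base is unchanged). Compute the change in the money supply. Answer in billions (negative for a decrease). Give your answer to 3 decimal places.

0.226 billion

Initially m₁ = (1 + 0.52) / (0.072 + 0.035 + 0.52) ≈ 2.42424, so M₁ = 2.42424 × 6.4 ≈ 15.5151 billion.
After the change m₂ = (1 + 0.52) / (0.072 + 0.026 + 0.52) ≈ 2.45955, so M₂ = 2.45955 × 6.4 ≈ 15.7411 billion.
ΔM = M₂ − M₁ = 15.7411 − 15.5151 = 0.226 billion.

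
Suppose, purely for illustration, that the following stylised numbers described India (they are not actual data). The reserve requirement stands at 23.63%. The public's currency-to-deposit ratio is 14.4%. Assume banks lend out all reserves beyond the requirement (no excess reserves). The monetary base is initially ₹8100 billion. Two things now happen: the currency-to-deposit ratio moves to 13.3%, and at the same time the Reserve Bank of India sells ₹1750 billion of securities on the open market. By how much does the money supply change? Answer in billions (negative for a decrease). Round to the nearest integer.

Before: m₁ = (1 + 0.144) / (0.2363 + 0.144) ≈ 3.00815, MB₁ = 8100, so M₁ = 3.00815 × 8100 = 24366.015 billion.
After: m₂ = (1 + 0.133) / (0.2363 + 0.133) ≈ 3.06797, MB₂ = 8100 − 1750 = 6350, so M₂ = 3.06797 × 6350 = 19481.6095 billion.
ΔM = M₂ − M₁ = 19481.6095 − 24366.015 = -4884.4055 billion.

-4884 billion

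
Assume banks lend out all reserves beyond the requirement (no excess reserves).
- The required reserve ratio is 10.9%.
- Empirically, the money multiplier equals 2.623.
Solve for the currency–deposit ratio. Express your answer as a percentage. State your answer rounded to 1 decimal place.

44.0%

Using m = 2.623. From m = (1 + c)/(c + rr + e), rearranging gives 1 + c = m·(c + rr + e), so c·(1 − m) = m·(rr + e) − 1.
Hence c = [m·(rr + e) − 1]/(1 − m) = [2.623 × (0.109 + 0) − 1] / (1 − 2.623) ≈ 0.439983.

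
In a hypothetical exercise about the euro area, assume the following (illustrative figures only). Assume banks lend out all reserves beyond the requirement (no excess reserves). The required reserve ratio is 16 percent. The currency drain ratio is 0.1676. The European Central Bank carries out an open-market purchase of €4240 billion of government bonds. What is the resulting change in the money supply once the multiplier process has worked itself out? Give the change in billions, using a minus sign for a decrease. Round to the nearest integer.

€15112 billion

The money multiplier is m = (1 + c) / (rr + c) = (1 + 0.1676) / (0.16 + 0.1676) ≈ 3.56410.
The purchase adds 4240 billion of base, so ΔM = m × ΔMB = 3.56410 × (+4240) = 15111.784 billion.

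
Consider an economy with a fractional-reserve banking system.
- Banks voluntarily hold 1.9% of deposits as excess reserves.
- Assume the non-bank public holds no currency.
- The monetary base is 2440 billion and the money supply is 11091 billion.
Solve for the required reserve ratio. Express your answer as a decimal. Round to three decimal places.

0.201

Using m = M/MB = 11091/2440 ≈ 4.545492. Since m = (1 + c)/(c + rr + e), the denominator satisfies c + rr + e = (1 + c)/m = (1 + 0) / 4.545492 ≈ 0.219998.
With c = 0 and e = 0.019, the required reserve ratio is 0.219998 − 0 − 0.019 = 0.200998.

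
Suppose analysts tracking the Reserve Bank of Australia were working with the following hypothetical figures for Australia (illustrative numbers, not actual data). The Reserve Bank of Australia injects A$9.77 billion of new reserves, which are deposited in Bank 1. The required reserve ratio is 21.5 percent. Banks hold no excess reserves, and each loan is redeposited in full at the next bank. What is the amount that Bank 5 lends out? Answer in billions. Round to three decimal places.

Each bank lends a fraction (1 − rr) = 0.7850 of the deposit it receives, so Bank 5 receives 9.77·0.7850^4 and lends 9.77·0.7850^5 ≈ 2.9123 billion.

A$2.912 billion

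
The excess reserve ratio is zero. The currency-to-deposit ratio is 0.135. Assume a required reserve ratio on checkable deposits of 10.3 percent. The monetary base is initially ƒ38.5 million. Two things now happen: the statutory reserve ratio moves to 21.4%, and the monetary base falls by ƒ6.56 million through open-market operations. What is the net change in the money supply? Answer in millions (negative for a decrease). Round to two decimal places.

Before: m₁ = (1 + 0.135) / (0.103 + 0.135) ≈ 4.76891, MB₁ = 38.5, so M₁ = 4.76891 × 38.5 ≈ 183.603 million.
After: m₂ = (1 + 0.135) / (0.214 + 0.135) ≈ 3.25215, MB₂ = 38.5 − 6.56 = 31.94, so M₂ = 3.25215 × 31.94 ≈ 103.8737 million.
ΔM = M₂ − M₁ = 103.8737 − 183.603 = -79.7293 million.

-79.73 million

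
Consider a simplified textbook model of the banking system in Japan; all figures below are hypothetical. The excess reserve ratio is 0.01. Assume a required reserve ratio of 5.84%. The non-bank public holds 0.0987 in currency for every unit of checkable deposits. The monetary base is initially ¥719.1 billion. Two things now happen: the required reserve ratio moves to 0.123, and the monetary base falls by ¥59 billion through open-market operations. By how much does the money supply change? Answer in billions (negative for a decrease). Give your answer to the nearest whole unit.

Before: m₁ = (1 + 0.0987) / (0.0584 + 0.01 + 0.0987) ≈ 6.5751, MB₁ = 719.1, so M₁ = 6.5751 × 719.1 ≈ 4728.1544 billion.
After: m₂ = (1 + 0.0987) / (0.123 + 0.01 + 0.0987) ≈ 4.7419, MB₂ = 719.1 − 59 = 660.1, so M₂ = 4.7419 × 660.1 ≈ 3130.1282 billion.
ΔM = M₂ − M₁ = 3130.1282 − 4728.1544 = -1598.0262 billion.

-1598 billion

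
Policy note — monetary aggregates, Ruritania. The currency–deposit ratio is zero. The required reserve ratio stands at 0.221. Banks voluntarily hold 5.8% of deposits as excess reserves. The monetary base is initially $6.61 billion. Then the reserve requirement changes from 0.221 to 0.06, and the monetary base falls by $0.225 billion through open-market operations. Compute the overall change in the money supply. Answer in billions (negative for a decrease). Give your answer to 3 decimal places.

Before: m₁ = 1 / (0.221 + 0.058) ≈ 3.58423, MB₁ = 6.61, so M₁ = 3.58423 × 6.61 ≈ 23.6918 billion.
After: m₂ = 1 / (0.06 + 0.058) ≈ 8.47458, MB₂ = 6.61 − 0.225 = 6.385, so M₂ = 8.47458 × 6.385 ≈ 54.1102 billion.
ΔM = M₂ − M₁ = 54.1102 − 23.6918 = 30.4184 billion.

$30.418 billion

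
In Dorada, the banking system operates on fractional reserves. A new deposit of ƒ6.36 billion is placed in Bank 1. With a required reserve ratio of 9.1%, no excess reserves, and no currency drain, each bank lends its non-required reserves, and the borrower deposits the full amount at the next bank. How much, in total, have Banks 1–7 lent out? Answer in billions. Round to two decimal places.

ƒ30.95 billion

Bank i lends (1 − rr)^i of the original deposit: Bank 1 lends 6.36·0.9090 ≈ 5.7812, Bank 2 lends 6.36·0.9090² ≈ 5.2551, and so on.
Summing a geometric series: total = 6.36·[0.9090·(1 − 0.9090^7) / (1 − 0.9090)] ≈ 30.9519 billion.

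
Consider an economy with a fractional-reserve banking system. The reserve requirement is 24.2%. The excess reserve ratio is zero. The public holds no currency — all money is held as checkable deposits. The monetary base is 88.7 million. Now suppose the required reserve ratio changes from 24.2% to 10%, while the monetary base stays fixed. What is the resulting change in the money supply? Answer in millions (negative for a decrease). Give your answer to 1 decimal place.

520.5 million

Initially m₁ = 1 / (0.242) ≈ 4.1322, so M₁ = 4.1322 × 88.7 ≈ 366.5261 million.
After the change m₂ = 1 / (0.1) = 10, so M₂ = 10 × 88.7 = 887 million.
ΔM = M₂ − M₁ = 887 − 366.5261 = 520.4739 million.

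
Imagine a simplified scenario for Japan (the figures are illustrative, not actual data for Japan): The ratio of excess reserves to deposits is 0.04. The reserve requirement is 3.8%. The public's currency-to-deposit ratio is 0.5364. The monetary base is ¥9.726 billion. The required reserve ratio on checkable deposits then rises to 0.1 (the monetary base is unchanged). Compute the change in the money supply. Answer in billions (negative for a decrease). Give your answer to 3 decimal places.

Initially m₁ = (1 + 0.5364) / (0.038 + 0.04 + 0.5364) ≈ 2.50065, so M₁ = 2.50065 × 9.726 ≈ 24.3213 billion.
After the change m₂ = (1 + 0.5364) / (0.1 + 0.04 + 0.5364) ≈ 2.27144, so M₂ = 2.27144 × 9.726 ≈ 22.092 billion.
ΔM = M₂ − M₁ = 22.092 − 24.3213 = -2.2293 billion.

-2.229 billion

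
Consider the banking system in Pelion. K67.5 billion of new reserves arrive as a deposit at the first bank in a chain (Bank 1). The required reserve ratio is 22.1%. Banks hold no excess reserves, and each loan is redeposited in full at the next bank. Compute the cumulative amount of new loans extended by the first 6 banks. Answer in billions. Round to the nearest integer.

Bank i lends (1 − rr)^i of the original deposit: Bank 1 lends 67.5·0.7790 = 52.5825, Bank 2 lends 67.5·0.7790² ≈ 40.9618, and so on.
Summing a geometric series: total = 67.5·[0.7790·(1 − 0.7790^6) / (1 − 0.7790)] ≈ 184.7590 billion.

K185 billion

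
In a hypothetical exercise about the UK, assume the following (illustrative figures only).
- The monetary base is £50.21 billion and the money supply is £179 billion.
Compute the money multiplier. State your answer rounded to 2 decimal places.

3.57

The money multiplier is m = M / MB = 179 / 50.21 ≈ 3.56503.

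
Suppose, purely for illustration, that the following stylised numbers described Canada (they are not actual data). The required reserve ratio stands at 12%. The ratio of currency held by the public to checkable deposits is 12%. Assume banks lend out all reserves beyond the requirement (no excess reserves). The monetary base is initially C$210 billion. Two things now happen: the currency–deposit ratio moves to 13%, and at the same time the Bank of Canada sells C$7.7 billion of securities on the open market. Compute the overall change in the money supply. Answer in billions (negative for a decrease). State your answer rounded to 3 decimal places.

Before: m₁ = (1 + 0.12) / (0.12 + 0.12) ≈ 4.6666667, MB₁ = 210, so M₁ = 4.6666667 × 210 ≈ 980 billion.
After: m₂ = (1 + 0.13) / (0.12 + 0.13) = 4.52, MB₂ = 210 − 7.7 = 202.3, so M₂ = 4.52 × 202.3 = 914.396 billion.
ΔM = M₂ − M₁ = 914.396 − 980 = -65.604 billion.

-65.604 billion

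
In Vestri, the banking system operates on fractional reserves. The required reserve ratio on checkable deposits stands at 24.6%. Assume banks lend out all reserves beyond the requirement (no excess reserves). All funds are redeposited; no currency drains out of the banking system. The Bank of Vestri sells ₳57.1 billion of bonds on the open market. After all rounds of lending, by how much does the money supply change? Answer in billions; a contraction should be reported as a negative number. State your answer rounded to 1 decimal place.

-232.1 billion

The simple money multiplier is m = 1/rr = 1/0.246 ≈ 4.0650.
An open-market sale reduces the monetary base by 57.1 billion, so ΔM = m × ΔMB = 4.0650 × (−57.1) = -232.1115 billion.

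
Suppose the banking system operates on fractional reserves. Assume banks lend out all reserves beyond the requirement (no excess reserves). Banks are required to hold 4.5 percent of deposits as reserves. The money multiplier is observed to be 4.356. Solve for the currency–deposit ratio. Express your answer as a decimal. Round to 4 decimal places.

Using m = 4.356. From m = (1 + c)/(c + rr + e), rearranging gives 1 + c = m·(c + rr + e), so c·(1 − m) = m·(rr + e) − 1.
Hence c = [m·(rr + e) − 1]/(1 − m) = [4.356 × (0.045 + 0) − 1] / (1 − 4.356) ≈ 0.239565.

0.2396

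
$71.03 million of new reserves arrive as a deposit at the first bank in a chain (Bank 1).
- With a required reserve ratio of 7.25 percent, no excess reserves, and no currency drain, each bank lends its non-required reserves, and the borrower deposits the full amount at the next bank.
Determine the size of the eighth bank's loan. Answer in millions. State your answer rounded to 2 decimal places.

Each bank lends a fraction (1 − rr) = 0.9275 of the deposit it receives, so Bank 8 receives 71.03·0.9275^7 and lends 71.03·0.9275^8 ≈ 38.9003 million.

$38.90 million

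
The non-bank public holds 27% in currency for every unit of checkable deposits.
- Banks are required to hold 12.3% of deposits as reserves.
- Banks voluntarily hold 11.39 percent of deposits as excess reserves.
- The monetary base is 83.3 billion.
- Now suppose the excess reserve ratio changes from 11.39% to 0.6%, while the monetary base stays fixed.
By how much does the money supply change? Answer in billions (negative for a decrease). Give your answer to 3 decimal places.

56.438 billion

Initially m₁ = (1 + 0.27) / (0.123 + 0.1139 + 0.27) ≈ 2.505425, so M₁ = 2.505425 × 83.3 ≈ 208.7019 billion.
After the change m₂ = (1 + 0.27) / (0.123 + 0.006 + 0.27) ≈ 3.182957, so M₂ = 3.182957 × 83.3 ≈ 265.1403 billion.
ΔM = M₂ − M₁ = 265.1403 − 208.7019 = 56.4384 billion.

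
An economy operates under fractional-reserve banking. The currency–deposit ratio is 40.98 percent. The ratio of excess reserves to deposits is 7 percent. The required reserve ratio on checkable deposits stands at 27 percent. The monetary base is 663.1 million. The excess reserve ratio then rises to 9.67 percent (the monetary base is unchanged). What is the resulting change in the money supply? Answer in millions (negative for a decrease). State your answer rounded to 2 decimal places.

-42.87 million

Initially m₁ = (1 + 0.4098) / (0.27 + 0.07 + 0.4098) ≈ 1.880235, so M₁ = 1.880235 × 663.1 ≈ 1246.7838 million.
After the change m₂ = (1 + 0.4098) / (0.27 + 0.0967 + 0.4098) ≈ 1.815583, so M₂ = 1.815583 × 663.1 ≈ 1203.9131 million.
ΔM = M₂ − M₁ = 1203.9131 − 1246.7838 = -42.8707 million.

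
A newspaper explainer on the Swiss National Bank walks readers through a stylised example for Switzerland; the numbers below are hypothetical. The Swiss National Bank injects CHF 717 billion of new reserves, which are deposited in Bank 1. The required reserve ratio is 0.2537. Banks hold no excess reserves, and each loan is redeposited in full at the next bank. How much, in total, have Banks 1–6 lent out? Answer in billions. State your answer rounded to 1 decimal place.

Bank i lends (1 − rr)^i of the original deposit: Bank 1 lends 717·0.7463 = 535.0971, Bank 2 lends 717·0.7463² ≈ 399.3430, and so on.
Summing a geometric series: total = 717·[0.7463·(1 − 0.7463^6) / (1 − 0.7463)] ≈ 1744.7606 billion.

CHF 1744.8 billion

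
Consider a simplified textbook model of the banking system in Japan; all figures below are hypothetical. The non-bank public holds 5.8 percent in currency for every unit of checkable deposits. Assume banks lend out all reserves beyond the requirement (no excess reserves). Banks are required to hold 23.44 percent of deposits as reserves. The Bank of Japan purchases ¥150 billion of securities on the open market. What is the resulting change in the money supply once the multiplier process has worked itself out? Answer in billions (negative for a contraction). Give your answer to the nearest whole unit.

The money multiplier is m = (1 + c) / (rr + c) = (1 + 0.058) / (0.2344 + 0.058) ≈ 3.6183.
The purchase adds 150 billion of base, so ΔM = m × ΔMB = 3.6183 × (+150) = 542.745 billion.

¥543 billion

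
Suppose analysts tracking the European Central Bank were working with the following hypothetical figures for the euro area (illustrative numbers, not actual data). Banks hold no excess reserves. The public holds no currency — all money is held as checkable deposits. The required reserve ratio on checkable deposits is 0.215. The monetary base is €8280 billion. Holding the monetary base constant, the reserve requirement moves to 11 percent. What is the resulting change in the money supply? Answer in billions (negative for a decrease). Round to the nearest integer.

€36761 billion

Initially m₁ = 1 / (0.215) ≈ 4.65116, so M₁ = 4.65116 × 8280 = 38511.6048 billion.
After the change m₂ = 1 / (0.11) ≈ 9.09091, so M₂ = 9.09091 × 8280 = 75272.7348 billion.
ΔM = M₂ − M₁ = 75272.7348 − 38511.6048 = 36761.13 billion.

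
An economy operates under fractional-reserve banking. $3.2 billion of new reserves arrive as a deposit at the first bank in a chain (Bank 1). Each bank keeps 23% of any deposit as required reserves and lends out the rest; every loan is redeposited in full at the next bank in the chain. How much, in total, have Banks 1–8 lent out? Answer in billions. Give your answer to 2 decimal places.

Bank i lends (1 − rr)^i of the original deposit: Bank 1 lends 3.2·0.7700 = 2.4640, Bank 2 lends 3.2·0.7700² ≈ 1.8973, and so on.
Summing a geometric series: total = 3.2·[0.7700·(1 − 0.7700^8) / (1 − 0.7700)] ≈ 9.3892 billion.

$9.39 billion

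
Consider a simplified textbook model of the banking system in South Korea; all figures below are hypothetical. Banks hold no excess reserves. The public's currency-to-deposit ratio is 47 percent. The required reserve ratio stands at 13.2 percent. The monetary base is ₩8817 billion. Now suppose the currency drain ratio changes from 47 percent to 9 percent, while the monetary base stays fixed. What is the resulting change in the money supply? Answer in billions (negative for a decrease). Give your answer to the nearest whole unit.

Initially m₁ = (1 + 0.47) / (0.132 + 0.47) ≈ 2.44186, so M₁ = 2.44186 × 8817 ≈ 21529.8796 billion.
After the change m₂ = (1 + 0.09) / (0.132 + 0.09) ≈ 4.90991, so M₂ = 4.90991 × 8817 ≈ 43290.6765 billion.
ΔM = M₂ − M₁ = 43290.6765 − 21529.8796 = 21760.7969 billion.

₩21761 billion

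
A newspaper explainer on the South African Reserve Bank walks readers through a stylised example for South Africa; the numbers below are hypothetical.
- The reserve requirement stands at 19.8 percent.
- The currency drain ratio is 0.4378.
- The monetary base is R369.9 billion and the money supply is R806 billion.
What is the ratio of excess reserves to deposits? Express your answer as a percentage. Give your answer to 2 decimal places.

2.41%

Using m = M/MB = 806/369.9 ≈ 2.178967. Since m = (1 + c)/(c + rr + e), the denominator satisfies c + rr + e = (1 + c)/m = (1 + 0.4378) / 2.178967 ≈ 0.659854.
With c = 0.4378 and rr = 0.198, the ratio of excess reserves to deposits is 0.659854 − 0.4378 − 0.198 = 0.024054.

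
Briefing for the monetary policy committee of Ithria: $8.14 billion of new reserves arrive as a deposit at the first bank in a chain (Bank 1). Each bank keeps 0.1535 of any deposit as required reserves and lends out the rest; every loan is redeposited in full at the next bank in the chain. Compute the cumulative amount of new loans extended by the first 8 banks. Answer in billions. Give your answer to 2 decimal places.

$33.05 billion

Bank i lends (1 − rr)^i of the original deposit: Bank 1 lends 8.14·0.8465 ≈ 6.8905, Bank 2 lends 8.14·0.8465² ≈ 5.8328, and so on.
Summing a geometric series: total = 8.14·[0.8465·(1 − 0.8465^8) / (1 − 0.8465)] ≈ 33.0546 billion.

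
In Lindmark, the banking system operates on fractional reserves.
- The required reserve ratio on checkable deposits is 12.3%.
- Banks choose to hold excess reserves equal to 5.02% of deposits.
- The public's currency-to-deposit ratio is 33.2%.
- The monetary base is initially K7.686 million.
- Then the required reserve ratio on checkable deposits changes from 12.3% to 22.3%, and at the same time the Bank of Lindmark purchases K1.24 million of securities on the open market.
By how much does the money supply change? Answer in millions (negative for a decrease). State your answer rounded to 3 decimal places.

-0.619 million

Before: m₁ = (1 + 0.332) / (0.123 + 0.0502 + 0.332) ≈ 2.63658, MB₁ = 7.686, so M₁ = 2.63658 × 7.686 ≈ 20.2648 million.
After: m₂ = (1 + 0.332) / (0.223 + 0.0502 + 0.332) ≈ 2.20093, MB₂ = 7.686 + 1.24 = 8.926, so M₂ = 2.20093 × 8.926 ≈ 19.6455 million.
ΔM = M₂ − M₁ = 19.6455 − 20.2648 = -0.6193 million.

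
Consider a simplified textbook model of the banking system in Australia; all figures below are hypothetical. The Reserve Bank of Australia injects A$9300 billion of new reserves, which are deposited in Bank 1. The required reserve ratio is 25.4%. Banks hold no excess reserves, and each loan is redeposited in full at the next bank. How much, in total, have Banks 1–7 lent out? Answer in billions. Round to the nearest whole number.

Bank i lends (1 − rr)^i of the original deposit: Bank 1 lends 9300·0.7460 = 6937.8000, Bank 2 lends 9300·0.7460² = 5175.5988, and so on.
Summing a geometric series: total = 9300·[0.7460·(1 − 0.7460^7) / (1 − 0.7460)] ≈ 23802.1300 billion.

A$23802 billion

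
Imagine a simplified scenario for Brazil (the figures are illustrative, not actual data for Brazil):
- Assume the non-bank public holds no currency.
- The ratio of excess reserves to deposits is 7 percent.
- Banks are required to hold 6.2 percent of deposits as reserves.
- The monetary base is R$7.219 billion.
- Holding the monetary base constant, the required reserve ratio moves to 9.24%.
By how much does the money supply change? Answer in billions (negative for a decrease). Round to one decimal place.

-10.2 billion

Initially m₁ = 1 / (0.062 + 0.07) ≈ 7.5758, so M₁ = 7.5758 × 7.219 ≈ 54.6897 billion.
After the change m₂ = 1 / (0.0924 + 0.07) ≈ 6.1576, so M₂ = 6.1576 × 7.219 ≈ 44.4517 billion.
ΔM = M₂ − M₁ = 44.4517 − 54.6897 = -10.238 billion.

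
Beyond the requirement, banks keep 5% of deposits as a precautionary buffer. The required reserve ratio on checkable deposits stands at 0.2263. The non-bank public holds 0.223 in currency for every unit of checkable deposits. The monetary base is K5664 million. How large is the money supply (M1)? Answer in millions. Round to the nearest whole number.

The money multiplier is m = (1 + c) / (rr + e + c) = (1 + 0.223) / (0.2263 + 0.05 + 0.223) ≈ 2.44943.
So M = m × MB = 2.44943 × 5664 ≈ 13873.5715 million.

K13874 million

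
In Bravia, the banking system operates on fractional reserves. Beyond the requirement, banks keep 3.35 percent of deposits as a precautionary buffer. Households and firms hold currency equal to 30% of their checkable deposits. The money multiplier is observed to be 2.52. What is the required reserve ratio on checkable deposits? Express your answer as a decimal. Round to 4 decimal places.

0.1824

Using m = 2.52. Since m = (1 + c)/(c + rr + e), the denominator satisfies c + rr + e = (1 + c)/m = (1 + 0.3) / 2.52 ≈ 0.515873.
With c = 0.3 and e = 0.0335, the required reserve ratio on checkable deposits is 0.515873 − 0.3 − 0.0335 = 0.182373.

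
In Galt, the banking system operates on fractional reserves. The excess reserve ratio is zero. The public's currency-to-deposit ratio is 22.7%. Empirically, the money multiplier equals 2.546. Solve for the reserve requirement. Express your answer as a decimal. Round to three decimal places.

Using m = 2.546. Since m = (1 + c)/(c + rr + e), the denominator satisfies c + rr + e = (1 + c)/m = (1 + 0.227) / 2.546 ≈ 0.481932.
With c = 0.227 and e = 0, the reserve requirement is 0.481932 − 0.227 − 0 = 0.254932.

0.255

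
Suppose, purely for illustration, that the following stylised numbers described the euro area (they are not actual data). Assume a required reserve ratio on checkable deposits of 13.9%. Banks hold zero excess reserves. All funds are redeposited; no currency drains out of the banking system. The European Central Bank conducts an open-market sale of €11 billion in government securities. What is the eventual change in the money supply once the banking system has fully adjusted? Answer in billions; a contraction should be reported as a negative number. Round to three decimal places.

-79.137 billion

The simple money multiplier is m = 1/rr = 1/0.139 ≈ 7.194245.
An open-market sale reduces the monetary base by 11 billion, so ΔM = m × ΔMB = 7.194245 × (−11) ≈ -79.1367 billion.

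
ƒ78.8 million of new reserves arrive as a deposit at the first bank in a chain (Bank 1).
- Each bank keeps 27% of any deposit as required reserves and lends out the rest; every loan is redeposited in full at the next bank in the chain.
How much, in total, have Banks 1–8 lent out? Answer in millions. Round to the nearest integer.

ƒ196 million

Bank i lends (1 − rr)^i of the original deposit: Bank 1 lends 78.8·0.7300 = 57.5240, Bank 2 lends 78.8·0.7300² ≈ 41.9925, and so on.
Summing a geometric series: total = 78.8·[0.7300·(1 − 0.7300^8) / (1 − 0.7300)] ≈ 195.8701 million.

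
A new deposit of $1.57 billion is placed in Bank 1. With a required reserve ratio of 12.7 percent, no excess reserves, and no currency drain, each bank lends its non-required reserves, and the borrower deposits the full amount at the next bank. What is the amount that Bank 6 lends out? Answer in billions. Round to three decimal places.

Each bank lends a fraction (1 − rr) = 0.8730 of the deposit it receives, so Bank 6 receives 1.57·0.8730^5 and lends 1.57·0.8730^6 ≈ 0.6950 billion.

$0.695 billion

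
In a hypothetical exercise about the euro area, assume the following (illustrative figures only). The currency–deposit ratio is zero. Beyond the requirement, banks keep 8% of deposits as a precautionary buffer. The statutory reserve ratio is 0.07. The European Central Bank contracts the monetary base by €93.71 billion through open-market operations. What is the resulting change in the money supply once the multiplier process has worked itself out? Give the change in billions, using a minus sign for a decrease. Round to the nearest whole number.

The money multiplier is m = 1 / (rr + e) = 1 / (0.07 + 0.08) ≈ 6.6667.
The sale removes 93.71 billion of base, so ΔM = m × ΔMB = 6.6667 × (−93.71) ≈ -624.7365 billion.

-625 billion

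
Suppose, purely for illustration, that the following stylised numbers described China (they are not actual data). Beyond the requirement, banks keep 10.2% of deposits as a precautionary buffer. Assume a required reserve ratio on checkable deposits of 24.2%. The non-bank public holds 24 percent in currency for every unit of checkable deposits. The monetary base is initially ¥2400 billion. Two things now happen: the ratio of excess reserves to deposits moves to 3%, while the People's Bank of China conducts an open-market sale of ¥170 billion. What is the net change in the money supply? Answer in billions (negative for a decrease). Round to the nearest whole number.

Before: m₁ = (1 + 0.24) / (0.242 + 0.102 + 0.24) ≈ 2.12329, MB₁ = 2400, so M₁ = 2.12329 × 2400 = 5095.896 billion.
After: m₂ = (1 + 0.24) / (0.242 + 0.03 + 0.24) ≈ 2.42188, MB₂ = 2400 − 170 = 2230, so M₂ = 2.42188 × 2230 = 5400.7924 billion.
ΔM = M₂ − M₁ = 5400.7924 − 5095.896 = 304.8964 billion.

¥305 billion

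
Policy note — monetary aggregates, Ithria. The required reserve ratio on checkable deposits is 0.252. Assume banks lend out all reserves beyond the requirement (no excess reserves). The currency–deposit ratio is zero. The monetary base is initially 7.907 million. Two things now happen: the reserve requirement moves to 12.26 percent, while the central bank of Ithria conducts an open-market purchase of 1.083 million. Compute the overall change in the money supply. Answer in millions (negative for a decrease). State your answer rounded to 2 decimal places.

Before: m₁ = 1 / (0.252) ≈ 3.9683, MB₁ = 7.907, so M₁ = 3.9683 × 7.907 ≈ 31.3773 million.
After: m₂ = 1 / (0.1226) ≈ 8.1566, MB₂ = 7.907 + 1.083 = 8.99, so M₂ = 8.1566 × 8.99 ≈ 73.3278 million.
ΔM = M₂ − M₁ = 73.3278 − 31.3773 = 41.9505 million.

41.95 million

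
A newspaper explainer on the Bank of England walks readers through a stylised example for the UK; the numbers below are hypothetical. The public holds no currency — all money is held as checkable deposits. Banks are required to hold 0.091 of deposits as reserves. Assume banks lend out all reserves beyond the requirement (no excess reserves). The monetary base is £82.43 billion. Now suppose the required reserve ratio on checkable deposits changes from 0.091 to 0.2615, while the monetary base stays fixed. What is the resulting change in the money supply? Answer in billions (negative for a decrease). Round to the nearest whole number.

Initially m₁ = 1 / (0.091) ≈ 10.9890, so M₁ = 10.9890 × 82.43 ≈ 905.8233 billion.
After the change m₂ = 1 / (0.2615) ≈ 3.8241, so M₂ = 3.8241 × 82.43 ≈ 315.2206 billion.
ΔM = M₂ − M₁ = 315.2206 − 905.8233 = -590.6027 billion.

-591 billion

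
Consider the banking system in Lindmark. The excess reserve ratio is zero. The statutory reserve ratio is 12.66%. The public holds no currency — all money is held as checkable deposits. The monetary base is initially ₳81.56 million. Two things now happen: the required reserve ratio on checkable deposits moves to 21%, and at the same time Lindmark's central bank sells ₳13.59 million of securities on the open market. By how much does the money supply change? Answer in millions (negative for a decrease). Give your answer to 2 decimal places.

-320.57 million

Before: m₁ = 1 / (0.1266) ≈ 7.89889, MB₁ = 81.56, so M₁ = 7.89889 × 81.56 ≈ 644.2335 million.
After: m₂ = 1 / (0.21) ≈ 4.76190, MB₂ = 81.56 − 13.59 = 67.97, so M₂ = 4.76190 × 67.97 ≈ 323.6663 million.
ΔM = M₂ − M₁ = 323.6663 − 644.2335 = -320.5672 million.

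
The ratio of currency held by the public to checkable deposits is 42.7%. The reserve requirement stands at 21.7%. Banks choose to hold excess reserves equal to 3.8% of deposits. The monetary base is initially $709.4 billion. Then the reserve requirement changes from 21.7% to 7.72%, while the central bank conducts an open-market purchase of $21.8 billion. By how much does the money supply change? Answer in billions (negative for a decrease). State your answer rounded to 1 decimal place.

Before: m₁ = (1 + 0.427) / (0.217 + 0.038 + 0.427) ≈ 2.09238, MB₁ = 709.4, so M₁ = 2.09238 × 709.4 ≈ 1484.3344 billion.
After: m₂ = (1 + 0.427) / (0.0772 + 0.038 + 0.427) ≈ 2.63187, MB₂ = 709.4 + 21.8 = 731.2, so M₂ = 2.63187 × 731.2 ≈ 1924.4233 billion.
ΔM = M₂ − M₁ = 1924.4233 − 1484.3344 = 440.0889 billion.

$440.1 billion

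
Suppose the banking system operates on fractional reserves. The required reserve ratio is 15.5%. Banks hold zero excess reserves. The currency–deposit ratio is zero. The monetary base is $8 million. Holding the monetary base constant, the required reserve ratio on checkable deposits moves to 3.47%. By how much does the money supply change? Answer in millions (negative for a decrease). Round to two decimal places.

Initially m₁ = 1 / (0.155) ≈ 6.4516, so M₁ = 6.4516 × 8 = 51.6128 million.
After the change m₂ = 1 / (0.0347) ≈ 28.8184, so M₂ = 28.8184 × 8 = 230.5472 million.
ΔM = M₂ − M₁ = 230.5472 − 51.6128 = 178.9344 million.

$178.93 million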